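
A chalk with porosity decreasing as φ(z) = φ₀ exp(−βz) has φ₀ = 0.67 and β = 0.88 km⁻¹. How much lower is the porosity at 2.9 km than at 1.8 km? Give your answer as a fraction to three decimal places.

φ(1.8) = 0.67·e^(−0.88×1.8) = 0.1375
φ(2.9) = 0.67·e^(−0.88×2.9) = 0.0522
Δφ = 0.1375 − 0.0522 = 0.0852

0.085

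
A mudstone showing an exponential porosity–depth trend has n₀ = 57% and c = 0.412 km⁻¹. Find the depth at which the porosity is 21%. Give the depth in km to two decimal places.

Invert Athy's law: Z = ln(n₀/n) / c
Z = ln(0.57/0.21) / 0.412 = ln(2.714) / 0.412 = 0.9985 / 0.412 = 2.424 km

2.42 km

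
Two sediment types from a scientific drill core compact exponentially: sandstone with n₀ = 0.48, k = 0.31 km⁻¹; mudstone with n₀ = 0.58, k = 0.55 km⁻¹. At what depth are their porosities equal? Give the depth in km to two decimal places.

0.79 km

Set n₀ₐ e^(−kₐz) = n₀ᵦ e^(−kᵦz) ⇒ ln(n₀ₐ/n₀ᵦ) = (kₐ − kᵦ)·z
z = ln(0.48/0.58) / (0.31 − 0.55) = -0.1892 / -0.24 = 0.789 km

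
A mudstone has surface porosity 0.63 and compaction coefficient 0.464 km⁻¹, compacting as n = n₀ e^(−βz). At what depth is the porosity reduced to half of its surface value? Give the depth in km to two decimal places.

1.49 km

n/n₀ = 1/2 ⇒ exp(−β·z) = 1/2 ⇒ z = ln(2) / β
z = 0.6931 / 0.464 = 1.494 km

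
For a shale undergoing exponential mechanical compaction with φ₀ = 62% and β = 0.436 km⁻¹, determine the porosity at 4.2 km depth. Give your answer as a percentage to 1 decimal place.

9.9%

φ = φ₀·exp(−β·z) = 0.62 × exp(−0.436 × 4.2) = 0.62 × exp(−1.831)
  = 0.62 × 0.1602 = 0.0993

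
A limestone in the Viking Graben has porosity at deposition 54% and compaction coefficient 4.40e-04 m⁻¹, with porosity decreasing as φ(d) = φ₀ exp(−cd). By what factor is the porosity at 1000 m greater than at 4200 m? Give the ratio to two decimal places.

4.09

Working in km (1 km = 1000 m; c in km⁻¹ = c in m⁻¹ × 1000):
φ(d₁)/φ(d₂) = e^(−c·d₁)/e^(−c·d₂) = e^{c(d₂−d₁)}
= exp(0.44 × 3.2) = exp(1.408) = 4.0878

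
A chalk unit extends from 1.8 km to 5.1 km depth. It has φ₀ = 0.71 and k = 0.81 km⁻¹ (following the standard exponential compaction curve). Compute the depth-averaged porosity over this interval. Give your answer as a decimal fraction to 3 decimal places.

⟨φ⟩ = (1/(Z₂−Z₁)) ∫ φ₀ e^(−kZ) dZ = φ₀·(e^(−k·Z₁) − e^(−k·Z₂)) / (k·(Z₂−Z₁))
e^(−0.81×1.8) = 0.2327; e^(−0.81×5.1) = 0.0161
⟨φ⟩ = 0.71 × (0.2327 − 0.0161) / (0.81 × 3.3) = 0.71 × 0.0810 = 0.0575

0.058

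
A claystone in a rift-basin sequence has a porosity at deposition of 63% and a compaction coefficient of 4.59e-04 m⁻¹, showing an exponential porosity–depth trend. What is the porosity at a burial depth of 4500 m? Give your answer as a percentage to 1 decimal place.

Working in km (1 km = 1000 m; β in km⁻¹ = β in m⁻¹ × 1000):
φ = φ₀·exp(−β·Z) = 0.63 × exp(−0.459 × 4.5) = 0.63 × exp(−2.066)
  = 0.63 × 0.1268 = 0.0799

8.0%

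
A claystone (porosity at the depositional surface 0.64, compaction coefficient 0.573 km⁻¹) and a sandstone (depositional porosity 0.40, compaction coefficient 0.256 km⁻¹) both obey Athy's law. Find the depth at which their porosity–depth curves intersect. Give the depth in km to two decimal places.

1.48 km

Set φ₀ₐ e^(−cₐd) = φ₀ᵦ e^(−cᵦd) ⇒ ln(φ₀ₐ/φ₀ᵦ) = (cₐ − cᵦ)·d
d = ln(0.64/0.4) / (0.573 − 0.256) = 0.4700 / 0.317 = 1.483 km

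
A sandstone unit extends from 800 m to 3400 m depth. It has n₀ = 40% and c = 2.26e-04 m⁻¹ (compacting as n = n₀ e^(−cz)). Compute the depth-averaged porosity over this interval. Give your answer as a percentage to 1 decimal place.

25.2%

Working in km (1 km = 1000 m; c in km⁻¹ = c in m⁻¹ × 1000):
⟨n⟩ = (1/(z₂−z₁)) ∫ n₀ e^(−cz) dz = n₀·(e^(−c·z₁) − e^(−c·z₂)) / (c·(z₂−z₁))
e^(−0.226×0.8) = 0.8346; e^(−0.226×3.4) = 0.4638
⟨n⟩ = 0.4 × (0.8346 − 0.4638) / (0.226 × 2.6) = 0.4 × 0.6311 = 0.2524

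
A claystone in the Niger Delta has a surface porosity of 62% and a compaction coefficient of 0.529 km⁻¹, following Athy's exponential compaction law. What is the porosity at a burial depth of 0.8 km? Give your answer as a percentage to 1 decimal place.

40.6%

φ = φ₀·exp(−c·Z) = 0.62 × exp(−0.529 × 0.8) = 0.62 × exp(−0.4232)
  = 0.62 × 0.6549 = 0.4061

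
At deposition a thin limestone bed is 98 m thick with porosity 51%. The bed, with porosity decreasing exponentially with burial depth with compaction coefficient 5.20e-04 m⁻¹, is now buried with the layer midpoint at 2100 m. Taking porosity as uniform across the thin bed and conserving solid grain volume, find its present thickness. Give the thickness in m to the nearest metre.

58 m

Working in km (1 km = 1000 m; c in km⁻¹ = c in m⁻¹ × 1000):
Porosity at 2.1 km: n = 0.51·exp(−0.52×2.1) = 0.1711
Solid-volume conservation: h(1−n) = h₀(1−n₀) ⇒ h = h₀·(1−n₀)/(1−n)
h = 0.098 × (1 − 0.51)/(1 − 0.1711) = 0.098 × 0.5912 = 0.0579 km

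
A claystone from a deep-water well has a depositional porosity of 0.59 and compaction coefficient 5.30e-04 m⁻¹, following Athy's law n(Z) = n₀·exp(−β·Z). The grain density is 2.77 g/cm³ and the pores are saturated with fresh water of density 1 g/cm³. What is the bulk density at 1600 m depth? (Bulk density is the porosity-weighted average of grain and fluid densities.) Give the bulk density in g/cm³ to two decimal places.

Working in km (1 km = 1000 m; β in km⁻¹ = β in m⁻¹ × 1000):
Porosity at depth: n = 0.59·exp(−0.53×1.6) = 0.59×0.4283 = 0.2527
Bulk density: ρ_b = (1−n)ρ_g + n·ρ_f = 0.7473×2.77 + 0.2527×1
       = 2.070 + 0.253 = 2.323 g/cm³

2.32 g/cm³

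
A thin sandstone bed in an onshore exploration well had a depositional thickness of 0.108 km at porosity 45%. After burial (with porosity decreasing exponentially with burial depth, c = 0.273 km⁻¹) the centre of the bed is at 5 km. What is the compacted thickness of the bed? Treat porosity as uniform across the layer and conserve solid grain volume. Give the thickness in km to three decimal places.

0.067 km

Porosity at 5 km: phi = 0.45·exp(−0.273×5) = 0.1149
Solid-volume conservation: h(1−phi) = h₀(1−phi₀) ⇒ h = h₀·(1−phi₀)/(1−phi)
h = 0.108 × (1 − 0.45)/(1 − 0.1149) = 0.108 × 0.6214 = 0.0671 km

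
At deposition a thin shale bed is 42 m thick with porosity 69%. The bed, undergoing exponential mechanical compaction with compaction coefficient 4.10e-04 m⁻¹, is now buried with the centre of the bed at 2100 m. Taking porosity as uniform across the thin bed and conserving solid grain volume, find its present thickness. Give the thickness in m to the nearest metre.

18 m

Working in km (1 km = 1000 m; c in km⁻¹ = c in m⁻¹ × 1000):
Porosity at 2.1 km: n = 0.69·exp(−0.41×2.1) = 0.2917
Solid-volume conservation: h(1−n) = h₀(1−n₀) ⇒ h = h₀·(1−n₀)/(1−n)
h = 0.042 × (1 − 0.69)/(1 − 0.2917) = 0.042 × 0.4377 = 0.0184 km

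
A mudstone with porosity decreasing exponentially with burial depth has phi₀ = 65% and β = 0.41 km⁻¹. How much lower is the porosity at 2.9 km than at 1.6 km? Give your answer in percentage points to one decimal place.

phi(1.6) = 0.65·e^(−0.41×1.6) = 0.3373
phi(2.9) = 0.65·e^(−0.41×2.9) = 0.1979
Δphi = 0.3373 − 0.1979 = 0.1394

13.9 percentage points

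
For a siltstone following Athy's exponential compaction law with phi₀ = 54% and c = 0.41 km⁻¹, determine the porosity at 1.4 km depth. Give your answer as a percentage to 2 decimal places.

30.42%

phi = phi₀·exp(−c·Z) = 0.54 × exp(−0.41 × 1.4) = 0.54 × exp(−0.574)
  = 0.54 × 0.5633 = 0.3042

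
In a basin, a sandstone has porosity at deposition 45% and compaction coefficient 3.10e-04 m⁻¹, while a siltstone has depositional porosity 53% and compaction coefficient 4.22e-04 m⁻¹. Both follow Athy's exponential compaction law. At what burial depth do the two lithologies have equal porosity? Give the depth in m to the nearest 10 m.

Working in km (1 km = 1000 m; c in km⁻¹ = c in m⁻¹ × 1000):
Set n₀ₐ e^(−cₐd) = n₀ᵦ e^(−cᵦd) ⇒ ln(n₀ₐ/n₀ᵦ) = (cₐ − cᵦ)·d
d = ln(0.45/0.53) / (0.31 − 0.422) = -0.1636 / -0.112 = 1.461 km

1460 m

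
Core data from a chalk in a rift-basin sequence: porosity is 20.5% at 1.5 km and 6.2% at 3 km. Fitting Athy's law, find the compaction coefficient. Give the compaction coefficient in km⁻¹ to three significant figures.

Athy: φ(d) = φ₀ e^(−kd) ⇒ φ₁/φ₂ = e^{k(d₂−d₁)} ⇒ k = ln(φ₁/φ₂)/(d₂−d₁)
k = ln(0.205/0.062) / (3 − 1.5) = ln(3.306) / 1.5 = 1.1959 / 1.5 = 0.7973 km⁻¹

0.797 km⁻¹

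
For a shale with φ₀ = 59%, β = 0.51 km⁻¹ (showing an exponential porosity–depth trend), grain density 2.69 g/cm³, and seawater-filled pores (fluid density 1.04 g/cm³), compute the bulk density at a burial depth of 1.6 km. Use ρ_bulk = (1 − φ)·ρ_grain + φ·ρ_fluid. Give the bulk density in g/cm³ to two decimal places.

2.26 g/cm³

Porosity at depth: φ = 0.59·exp(−0.51×1.6) = 0.59×0.4422 = 0.2609
Bulk density: ρ_b = (1−φ)ρ_g + φ·ρ_f = 0.7391×2.69 + 0.2609×1.04
       = 1.988 + 0.271 = 2.260 g/cm³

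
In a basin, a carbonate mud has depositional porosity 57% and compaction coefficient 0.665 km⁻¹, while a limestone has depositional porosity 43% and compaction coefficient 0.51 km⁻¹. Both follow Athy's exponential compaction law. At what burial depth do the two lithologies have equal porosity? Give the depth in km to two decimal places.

1.82 km

Set phi₀ₐ e^(−βₐd) = phi₀ᵦ e^(−βᵦd) ⇒ ln(phi₀ₐ/phi₀ᵦ) = (βₐ − βᵦ)·d
d = ln(0.57/0.43) / (0.665 − 0.51) = 0.2819 / 0.155 = 1.818 km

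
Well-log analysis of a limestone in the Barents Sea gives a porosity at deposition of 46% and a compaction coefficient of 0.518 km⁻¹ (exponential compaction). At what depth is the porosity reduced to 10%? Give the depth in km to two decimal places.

2.95 km

Invert Athy's law: Z = ln(φ₀/φ) / c
Z = ln(0.46/0.1) / 0.518 = ln(4.6) / 0.518 = 1.5261 / 0.518 = 2.946 km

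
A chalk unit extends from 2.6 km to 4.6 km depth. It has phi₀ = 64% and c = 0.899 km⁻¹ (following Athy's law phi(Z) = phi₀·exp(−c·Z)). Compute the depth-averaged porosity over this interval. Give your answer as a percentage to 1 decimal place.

2.9%

⟨phi⟩ = (1/(Z₂−Z₁)) ∫ phi₀ e^(−cZ) dZ = phi₀·(e^(−c·Z₁) − e^(−c·Z₂)) / (c·(Z₂−Z₁))
e^(−0.899×2.6) = 0.0966; e^(−0.899×4.6) = 0.0160
⟨phi⟩ = 0.64 × (0.0966 − 0.0160) / (0.899 × 2) = 0.64 × 0.0448 = 0.0287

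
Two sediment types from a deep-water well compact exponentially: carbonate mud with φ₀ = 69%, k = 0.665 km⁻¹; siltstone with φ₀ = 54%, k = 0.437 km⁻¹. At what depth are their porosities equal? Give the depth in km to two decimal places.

1.08 km

Set φ₀ₐ e^(−kₐd) = φ₀ᵦ e^(−kᵦd) ⇒ ln(φ₀ₐ/φ₀ᵦ) = (kₐ − kᵦ)·d
d = ln(0.69/0.54) / (0.665 − 0.437) = 0.2451 / 0.228 = 1.075 km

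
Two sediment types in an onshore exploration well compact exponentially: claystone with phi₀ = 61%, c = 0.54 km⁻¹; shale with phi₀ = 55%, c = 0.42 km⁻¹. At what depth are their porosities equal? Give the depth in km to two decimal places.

Set phi₀ₐ e^(−cₐz) = phi₀ᵦ e^(−cᵦz) ⇒ ln(phi₀ₐ/phi₀ᵦ) = (cₐ − cᵦ)·z
z = ln(0.61/0.55) / (0.54 − 0.42) = 0.1035 / 0.12 = 0.863 km

0.86 km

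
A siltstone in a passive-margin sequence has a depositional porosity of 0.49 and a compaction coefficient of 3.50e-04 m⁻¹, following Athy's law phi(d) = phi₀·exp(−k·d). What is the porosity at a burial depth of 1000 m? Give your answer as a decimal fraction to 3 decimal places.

Working in km (1 km = 1000 m; k in km⁻¹ = k in m⁻¹ × 1000):
phi = phi₀·exp(−k·d) = 0.49 × exp(−0.35 × 1) = 0.49 × exp(−0.35)
  = 0.49 × 0.7047 = 0.3453

0.345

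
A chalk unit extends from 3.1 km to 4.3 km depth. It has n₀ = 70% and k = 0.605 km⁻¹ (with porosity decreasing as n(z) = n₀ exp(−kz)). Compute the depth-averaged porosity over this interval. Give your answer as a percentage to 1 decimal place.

⟨n⟩ = (1/(z₂−z₁)) ∫ n₀ e^(−kz) dz = n₀·(e^(−k·z₁) − e^(−k·z₂)) / (k·(z₂−z₁))
e^(−0.605×3.1) = 0.1533; e^(−0.605×4.3) = 0.0742
⟨n⟩ = 0.7 × (0.1533 − 0.0742) / (0.605 × 1.2) = 0.7 × 0.1090 = 0.0763

7.6%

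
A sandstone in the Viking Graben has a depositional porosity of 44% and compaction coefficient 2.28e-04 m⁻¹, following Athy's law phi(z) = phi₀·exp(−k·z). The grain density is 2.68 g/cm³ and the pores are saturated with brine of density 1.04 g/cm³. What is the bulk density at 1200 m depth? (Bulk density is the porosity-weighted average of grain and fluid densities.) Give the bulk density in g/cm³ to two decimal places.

2.13 g/cm³

Working in km (1 km = 1000 m; k in km⁻¹ = k in m⁻¹ × 1000):
Porosity at depth: phi = 0.44·exp(−0.228×1.2) = 0.44×0.7606 = 0.3347
Bulk density: ρ_b = (1−phi)ρ_g + phi·ρ_f = 0.6653×2.68 + 0.3347×1.04
       = 1.783 + 0.348 = 2.131 g/cm³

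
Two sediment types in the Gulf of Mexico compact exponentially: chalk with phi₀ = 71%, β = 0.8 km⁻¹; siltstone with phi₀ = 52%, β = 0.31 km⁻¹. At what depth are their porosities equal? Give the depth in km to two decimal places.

Set phi₀ₐ e^(−βₐZ) = phi₀ᵦ e^(−βᵦZ) ⇒ ln(phi₀ₐ/phi₀ᵦ) = (βₐ − βᵦ)·Z
Z = ln(0.71/0.52) / (0.8 − 0.31) = 0.3114 / 0.49 = 0.636 km

0.64 km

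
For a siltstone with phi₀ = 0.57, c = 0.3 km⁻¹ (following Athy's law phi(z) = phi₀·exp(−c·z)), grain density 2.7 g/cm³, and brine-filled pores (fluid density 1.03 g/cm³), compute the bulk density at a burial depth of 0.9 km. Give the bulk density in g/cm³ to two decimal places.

Porosity at depth: phi = 0.57·exp(−0.3×0.9) = 0.57×0.7634 = 0.4351
Bulk density: ρ_b = (1−phi)ρ_g + phi·ρ_f = 0.5649×2.7 + 0.4351×1.03
       = 1.525 + 0.448 = 1.973 g/cm³

1.97 g/cm³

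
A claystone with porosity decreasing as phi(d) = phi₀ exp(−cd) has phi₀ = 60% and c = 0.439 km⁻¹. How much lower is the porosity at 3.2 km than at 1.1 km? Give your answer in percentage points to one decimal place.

22.3 percentage points

phi(1.1) = 0.6·e^(−0.439×1.1) = 0.3702
phi(3.2) = 0.6·e^(−0.439×3.2) = 0.1472
Δphi = 0.3702 − 0.1472 = 0.2229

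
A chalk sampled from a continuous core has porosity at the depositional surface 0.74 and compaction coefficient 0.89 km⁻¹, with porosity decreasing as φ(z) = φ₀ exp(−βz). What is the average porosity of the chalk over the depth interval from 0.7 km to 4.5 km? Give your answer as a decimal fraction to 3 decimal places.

⟨φ⟩ = (1/(z₂−z₁)) ∫ φ₀ e^(−βz) dz = φ₀·(e^(−β·z₁) − e^(−β·z₂)) / (β·(z₂−z₁))
e^(−0.89×0.7) = 0.5363; e^(−0.89×4.5) = 0.0182
⟨φ⟩ = 0.74 × (0.5363 − 0.0182) / (0.89 × 3.8) = 0.74 × 0.1532 = 0.1134

0.113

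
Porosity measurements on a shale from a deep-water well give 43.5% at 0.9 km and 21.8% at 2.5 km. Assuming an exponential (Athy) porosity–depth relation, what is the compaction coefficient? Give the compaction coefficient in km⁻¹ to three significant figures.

Athy: n(Z) = n₀ e^(−cZ) ⇒ n₁/n₂ = e^{c(Z₂−Z₁)} ⇒ c = ln(n₁/n₂)/(Z₂−Z₁)
c = ln(0.435/0.218) / (2.5 − 0.9) = ln(1.995) / 1.6 = 0.6909 / 1.6 = 0.4318 km⁻¹

0.432 km⁻¹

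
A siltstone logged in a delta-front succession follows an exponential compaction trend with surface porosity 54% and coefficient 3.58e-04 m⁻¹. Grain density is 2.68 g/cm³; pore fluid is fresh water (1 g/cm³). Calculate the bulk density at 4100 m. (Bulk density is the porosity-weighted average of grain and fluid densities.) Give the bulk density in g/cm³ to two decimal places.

Working in km (1 km = 1000 m; c in km⁻¹ = c in m⁻¹ × 1000):
Porosity at depth: phi = 0.54·exp(−0.358×4.1) = 0.54×0.2304 = 0.1244
Bulk density: ρ_b = (1−phi)ρ_g + phi·ρ_f = 0.8756×2.68 + 0.1244×1
       = 2.347 + 0.124 = 2.471 g/cm³

2.47 g/cm³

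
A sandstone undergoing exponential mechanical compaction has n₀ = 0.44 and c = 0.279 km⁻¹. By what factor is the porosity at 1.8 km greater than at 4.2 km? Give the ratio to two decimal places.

n(z₁)/n(z₂) = e^(−c·z₁)/e^(−c·z₂) = e^{c(z₂−z₁)}
= exp(0.279 × 2.4) = exp(0.6696) = 1.9535

1.95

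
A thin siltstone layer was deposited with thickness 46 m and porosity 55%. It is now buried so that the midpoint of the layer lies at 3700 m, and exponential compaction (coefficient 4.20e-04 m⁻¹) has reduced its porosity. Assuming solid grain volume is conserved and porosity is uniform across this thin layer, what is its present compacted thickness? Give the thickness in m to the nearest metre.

23 m

Working in km (1 km = 1000 m; k in km⁻¹ = k in m⁻¹ × 1000):
Porosity at 3.7 km: phi = 0.55·exp(−0.42×3.7) = 0.1163
Solid-volume conservation: h(1−phi) = h₀(1−phi₀) ⇒ h = h₀·(1−phi₀)/(1−phi)
h = 0.046 × (1 − 0.55)/(1 − 0.1163) = 0.046 × 0.5092 = 0.0234 km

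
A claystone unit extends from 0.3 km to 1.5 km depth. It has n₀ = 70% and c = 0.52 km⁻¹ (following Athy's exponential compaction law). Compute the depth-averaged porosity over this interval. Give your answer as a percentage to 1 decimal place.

44.6%

⟨n⟩ = (1/(Z₂−Z₁)) ∫ n₀ e^(−cZ) dZ = n₀·(e^(−c·Z₁) − e^(−c·Z₂)) / (c·(Z₂−Z₁))
e^(−0.52×0.3) = 0.8556; e^(−0.52×1.5) = 0.4584
⟨n⟩ = 0.7 × (0.8556 − 0.4584) / (0.52 × 1.2) = 0.7 × 0.6365 = 0.4455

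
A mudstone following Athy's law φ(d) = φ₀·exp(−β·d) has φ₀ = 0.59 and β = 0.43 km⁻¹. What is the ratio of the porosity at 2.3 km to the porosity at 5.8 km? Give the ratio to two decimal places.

4.50

φ(d₁)/φ(d₂) = e^(−β·d₁)/e^(−β·d₂) = e^{β(d₂−d₁)}
= exp(0.43 × 3.5) = exp(1.505) = 4.5042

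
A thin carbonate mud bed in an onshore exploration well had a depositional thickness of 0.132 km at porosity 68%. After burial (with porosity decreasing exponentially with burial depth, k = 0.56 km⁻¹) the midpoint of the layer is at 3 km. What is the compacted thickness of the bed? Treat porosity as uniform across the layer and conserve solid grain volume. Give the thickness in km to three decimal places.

Porosity at 3 km: phi = 0.68·exp(−0.56×3) = 0.1267
Solid-volume conservation: h(1−phi) = h₀(1−phi₀) ⇒ h = h₀·(1−phi₀)/(1−phi)
h = 0.132 × (1 − 0.68)/(1 − 0.1267) = 0.132 × 0.3664 = 0.0484 km

0.048 km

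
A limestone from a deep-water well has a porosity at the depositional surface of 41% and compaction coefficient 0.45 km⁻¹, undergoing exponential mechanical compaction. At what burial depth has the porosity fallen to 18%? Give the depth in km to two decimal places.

Invert Athy's law: d = ln(φ₀/φ) / k
d = ln(0.41/0.18) / 0.45 = ln(2.278) / 0.45 = 0.8232 / 0.45 = 1.829 km

1.83 km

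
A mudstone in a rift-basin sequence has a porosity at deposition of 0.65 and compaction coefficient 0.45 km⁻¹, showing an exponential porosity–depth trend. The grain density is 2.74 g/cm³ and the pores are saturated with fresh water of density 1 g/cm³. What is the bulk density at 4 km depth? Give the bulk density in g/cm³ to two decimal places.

2.55 g/cm³

Porosity at depth: n = 0.65·exp(−0.45×4) = 0.65×0.1653 = 0.1074
Bulk density: ρ_b = (1−n)ρ_g + n·ρ_f = 0.8926×2.74 + 0.1074×1
       = 2.446 + 0.107 = 2.553 g/cm³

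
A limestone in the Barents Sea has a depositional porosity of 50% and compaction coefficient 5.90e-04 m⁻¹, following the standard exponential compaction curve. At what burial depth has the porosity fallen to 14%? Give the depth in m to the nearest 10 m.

2160 m

Working in km (1 km = 1000 m; β in km⁻¹ = β in m⁻¹ × 1000):
Invert Athy's law: z = ln(n₀/n) / β
z = ln(0.5/0.14) / 0.59 = ln(3.571) / 0.59 = 1.2730 / 0.59 = 2.158 km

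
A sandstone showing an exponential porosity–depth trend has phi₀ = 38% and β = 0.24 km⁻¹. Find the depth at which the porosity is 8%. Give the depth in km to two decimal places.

6.49 km

Invert Athy's law: z = ln(phi₀/phi) / β
z = ln(0.38/0.08) / 0.24 = ln(4.75) / 0.24 = 1.5581 / 0.24 = 6.492 km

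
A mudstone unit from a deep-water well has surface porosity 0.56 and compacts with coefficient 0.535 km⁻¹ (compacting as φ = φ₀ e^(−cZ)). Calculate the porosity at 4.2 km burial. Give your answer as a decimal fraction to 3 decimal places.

φ = φ₀·exp(−c·Z) = 0.56 × exp(−0.535 × 4.2) = 0.56 × exp(−2.247)
  = 0.56 × 0.1057 = 0.0592

0.059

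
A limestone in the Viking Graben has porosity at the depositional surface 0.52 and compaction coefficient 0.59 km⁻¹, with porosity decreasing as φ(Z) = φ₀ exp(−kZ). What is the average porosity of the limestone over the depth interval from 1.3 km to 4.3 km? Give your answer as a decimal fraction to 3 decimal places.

0.113

⟨φ⟩ = (1/(Z₂−Z₁)) ∫ φ₀ e^(−kZ) dZ = φ₀·(e^(−k·Z₁) − e^(−k·Z₂)) / (k·(Z₂−Z₁))
e^(−0.59×1.3) = 0.4644; e^(−0.59×4.3) = 0.0791
⟨φ⟩ = 0.52 × (0.4644 − 0.0791) / (0.59 × 3) = 0.52 × 0.2177 = 0.1132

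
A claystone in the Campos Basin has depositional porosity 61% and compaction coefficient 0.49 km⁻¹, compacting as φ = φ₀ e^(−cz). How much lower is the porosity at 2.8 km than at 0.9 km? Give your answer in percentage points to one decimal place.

23.8 percentage points

φ(0.9) = 0.61·e^(−0.49×0.9) = 0.3925
φ(2.8) = 0.61·e^(−0.49×2.8) = 0.1547
Δφ = 0.3925 − 0.1547 = 0.2378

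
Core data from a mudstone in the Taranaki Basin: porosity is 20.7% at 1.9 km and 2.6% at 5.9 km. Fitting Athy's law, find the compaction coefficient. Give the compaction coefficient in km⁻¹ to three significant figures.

0.519 km⁻¹

Athy: φ(z) = φ₀ e^(−cz) ⇒ φ₁/φ₂ = e^{c(z₂−z₁)} ⇒ c = ln(φ₁/φ₂)/(z₂−z₁)
c = ln(0.207/0.026) / (5.9 − 1.9) = ln(7.962) / 4 = 2.0746 / 4 = 0.5187 km⁻¹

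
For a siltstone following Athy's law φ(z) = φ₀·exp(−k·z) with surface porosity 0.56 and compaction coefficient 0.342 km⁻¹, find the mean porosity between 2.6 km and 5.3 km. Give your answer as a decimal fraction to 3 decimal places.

0.150

⟨φ⟩ = (1/(z₂−z₁)) ∫ φ₀ e^(−kz) dz = φ₀·(e^(−k·z₁) − e^(−k·z₂)) / (k·(z₂−z₁))
e^(−0.342×2.6) = 0.4110; e^(−0.342×5.3) = 0.1632
⟨φ⟩ = 0.56 × (0.4110 − 0.1632) / (0.342 × 2.7) = 0.56 × 0.2683 = 0.1503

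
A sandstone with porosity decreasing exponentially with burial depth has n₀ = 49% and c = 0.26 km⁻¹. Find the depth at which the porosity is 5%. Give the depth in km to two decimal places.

8.78 km

Invert Athy's law: Z = ln(n₀/n) / c
Z = ln(0.49/0.05) / 0.26 = ln(9.8) / 0.26 = 2.2824 / 0.26 = 8.778 km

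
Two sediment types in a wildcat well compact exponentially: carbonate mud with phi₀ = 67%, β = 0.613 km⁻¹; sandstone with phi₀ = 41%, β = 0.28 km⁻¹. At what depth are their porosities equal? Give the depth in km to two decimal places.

1.47 km

Set phi₀ₐ e^(−βₐz) = phi₀ᵦ e^(−βᵦz) ⇒ ln(phi₀ₐ/phi₀ᵦ) = (βₐ − βᵦ)·z
z = ln(0.67/0.41) / (0.613 − 0.28) = 0.4911 / 0.333 = 1.475 km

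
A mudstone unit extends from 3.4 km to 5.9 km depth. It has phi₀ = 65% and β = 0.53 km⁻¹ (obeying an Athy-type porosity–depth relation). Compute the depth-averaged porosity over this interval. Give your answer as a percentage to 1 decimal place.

5.9%

⟨phi⟩ = (1/(z₂−z₁)) ∫ phi₀ e^(−βz) dz = phi₀·(e^(−β·z₁) − e^(−β·z₂)) / (β·(z₂−z₁))
e^(−0.53×3.4) = 0.1650; e^(−0.53×5.9) = 0.0438
⟨phi⟩ = 0.65 × (0.1650 − 0.0438) / (0.53 × 2.5) = 0.65 × 0.0914 = 0.0594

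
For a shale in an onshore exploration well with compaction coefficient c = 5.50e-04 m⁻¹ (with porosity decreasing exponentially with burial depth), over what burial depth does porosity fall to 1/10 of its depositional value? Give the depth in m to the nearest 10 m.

4190 m

Working in km (1 km = 1000 m; c in km⁻¹ = c in m⁻¹ × 1000):
φ/φ₀ = 1/10 ⇒ exp(−c·d) = 1/10 ⇒ d = ln(10) / c
d = 2.3026 / 0.55 = 4.187 km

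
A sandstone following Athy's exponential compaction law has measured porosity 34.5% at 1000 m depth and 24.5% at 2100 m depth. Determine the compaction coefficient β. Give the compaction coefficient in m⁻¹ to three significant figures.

0.000311 m⁻¹

Working in km (1 km = 1000 m; β in km⁻¹ = β in m⁻¹ × 1000):
Athy: phi(d) = phi₀ e^(−βd) ⇒ phi₁/phi₂ = e^{β(d₂−d₁)} ⇒ β = ln(phi₁/phi₂)/(d₂−d₁)
β = ln(0.345/0.245) / (2.1 − 1) = ln(1.408) / 1.1 = 0.3423 / 1.1 = 0.3112 km⁻¹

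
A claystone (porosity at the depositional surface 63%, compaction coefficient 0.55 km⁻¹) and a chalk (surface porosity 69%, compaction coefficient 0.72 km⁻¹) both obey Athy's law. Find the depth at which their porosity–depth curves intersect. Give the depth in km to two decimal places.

0.54 km

Set φ₀ₐ e^(−cₐz) = φ₀ᵦ e^(−cᵦz) ⇒ ln(φ₀ₐ/φ₀ᵦ) = (cₐ − cᵦ)·z
z = ln(0.63/0.69) / (0.55 − 0.72) = -0.0910 / -0.17 = 0.535 km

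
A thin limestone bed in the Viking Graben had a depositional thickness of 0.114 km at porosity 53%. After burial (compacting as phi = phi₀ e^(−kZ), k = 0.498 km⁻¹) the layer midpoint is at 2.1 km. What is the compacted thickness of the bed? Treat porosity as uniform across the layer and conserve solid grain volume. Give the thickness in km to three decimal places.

Porosity at 2.1 km: phi = 0.53·exp(−0.498×2.1) = 0.1862
Solid-volume conservation: h(1−phi) = h₀(1−phi₀) ⇒ h = h₀·(1−phi₀)/(1−phi)
h = 0.114 × (1 − 0.53)/(1 − 0.1862) = 0.114 × 0.5776 = 0.0658 km

0.066 km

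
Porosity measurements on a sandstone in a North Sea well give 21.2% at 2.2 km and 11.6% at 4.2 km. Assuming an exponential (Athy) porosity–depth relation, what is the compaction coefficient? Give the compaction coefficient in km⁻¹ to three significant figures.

0.301 km⁻¹

Athy: φ(d) = φ₀ e^(−kd) ⇒ φ₁/φ₂ = e^{k(d₂−d₁)} ⇒ k = ln(φ₁/φ₂)/(d₂−d₁)
k = ln(0.212/0.116) / (4.2 − 2.2) = ln(1.828) / 2 = 0.6030 / 2 = 0.3015 km⁻¹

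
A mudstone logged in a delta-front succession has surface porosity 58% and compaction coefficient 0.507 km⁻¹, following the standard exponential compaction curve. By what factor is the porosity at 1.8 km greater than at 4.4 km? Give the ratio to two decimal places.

3.74

phi(z₁)/phi(z₂) = e^(−k·z₁)/e^(−k·z₂) = e^{k(z₂−z₁)}
= exp(0.507 × 2.6) = exp(1.318) = 3.7367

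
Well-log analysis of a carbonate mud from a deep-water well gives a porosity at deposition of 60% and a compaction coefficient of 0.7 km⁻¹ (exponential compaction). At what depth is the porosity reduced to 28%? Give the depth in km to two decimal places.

1.09 km

Invert Athy's law: d = ln(n₀/n) / β
d = ln(0.6/0.28) / 0.7 = ln(2.143) / 0.7 = 0.7621 / 0.7 = 1.089 km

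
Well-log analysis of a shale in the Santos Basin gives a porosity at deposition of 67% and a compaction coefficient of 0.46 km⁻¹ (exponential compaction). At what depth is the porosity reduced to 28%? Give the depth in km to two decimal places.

1.90 km

Invert Athy's law: Z = ln(n₀/n) / β
Z = ln(0.67/0.28) / 0.46 = ln(2.393) / 0.46 = 0.8725 / 0.46 = 1.897 km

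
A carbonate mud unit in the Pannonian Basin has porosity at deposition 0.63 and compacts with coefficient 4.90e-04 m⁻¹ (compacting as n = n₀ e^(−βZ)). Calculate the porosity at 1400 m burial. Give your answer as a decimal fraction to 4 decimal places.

0.3173

Working in km (1 km = 1000 m; β in km⁻¹ = β in m⁻¹ × 1000):
n = n₀·exp(−β·Z) = 0.63 × exp(−0.49 × 1.4) = 0.63 × exp(−0.686)
  = 0.63 × 0.5036 = 0.3173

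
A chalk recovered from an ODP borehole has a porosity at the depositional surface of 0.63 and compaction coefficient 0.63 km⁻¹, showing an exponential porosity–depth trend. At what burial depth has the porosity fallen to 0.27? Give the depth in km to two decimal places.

Invert Athy's law: Z = ln(n₀/n) / β
Z = ln(0.63/0.27) / 0.63 = ln(2.333) / 0.63 = 0.8473 / 0.63 = 1.345 km

1.34 km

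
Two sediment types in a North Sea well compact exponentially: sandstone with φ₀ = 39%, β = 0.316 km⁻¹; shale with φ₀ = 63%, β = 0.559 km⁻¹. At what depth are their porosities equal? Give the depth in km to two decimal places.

Set φ₀ₐ e^(−βₐd) = φ₀ᵦ e^(−βᵦd) ⇒ ln(φ₀ₐ/φ₀ᵦ) = (βₐ − βᵦ)·d
d = ln(0.39/0.63) / (0.316 − 0.559) = -0.4796 / -0.243 = 1.974 km

1.97 km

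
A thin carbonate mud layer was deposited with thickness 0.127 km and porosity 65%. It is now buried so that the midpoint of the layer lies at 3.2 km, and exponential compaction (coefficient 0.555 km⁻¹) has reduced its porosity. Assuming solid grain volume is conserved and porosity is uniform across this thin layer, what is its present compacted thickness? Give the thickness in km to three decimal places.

Porosity at 3.2 km: phi = 0.65·exp(−0.555×3.2) = 0.1101
Solid-volume conservation: h(1−phi) = h₀(1−phi₀) ⇒ h = h₀·(1−phi₀)/(1−phi)
h = 0.127 × (1 − 0.65)/(1 − 0.1101) = 0.127 × 0.3933 = 0.0499 km

0.050 km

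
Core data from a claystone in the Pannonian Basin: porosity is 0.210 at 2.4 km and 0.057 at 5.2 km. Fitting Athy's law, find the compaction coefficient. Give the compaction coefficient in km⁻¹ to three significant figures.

Athy: phi(z) = phi₀ e^(−kz) ⇒ phi₁/phi₂ = e^{k(z₂−z₁)} ⇒ k = ln(phi₁/phi₂)/(z₂−z₁)
k = ln(0.21/0.057) / (5.2 − 2.4) = ln(3.684) / 2.8 = 1.3041 / 2.8 = 0.4657 km⁻¹

0.466 km⁻¹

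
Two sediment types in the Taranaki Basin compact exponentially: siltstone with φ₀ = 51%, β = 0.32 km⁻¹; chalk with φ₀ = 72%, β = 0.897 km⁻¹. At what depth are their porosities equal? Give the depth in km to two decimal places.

Set φ₀ₐ e^(−βₐd) = φ₀ᵦ e^(−βᵦd) ⇒ ln(φ₀ₐ/φ₀ᵦ) = (βₐ − βᵦ)·d
d = ln(0.51/0.72) / (0.32 − 0.897) = -0.3448 / -0.577 = 0.598 km

0.60 km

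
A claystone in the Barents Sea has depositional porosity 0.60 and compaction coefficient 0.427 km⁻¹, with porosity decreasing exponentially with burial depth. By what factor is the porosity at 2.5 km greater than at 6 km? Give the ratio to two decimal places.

phi(z₁)/phi(z₂) = e^(−k·z₁)/e^(−k·z₂) = e^{k(z₂−z₁)}
= exp(0.427 × 3.5) = exp(1.494) = 4.4571

4.46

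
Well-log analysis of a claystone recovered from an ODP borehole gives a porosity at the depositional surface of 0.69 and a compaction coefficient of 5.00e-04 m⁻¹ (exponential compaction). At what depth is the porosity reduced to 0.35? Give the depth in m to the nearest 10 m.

1360 m

Working in km (1 km = 1000 m; k in km⁻¹ = k in m⁻¹ × 1000):
Invert Athy's law: d = ln(phi₀/phi) / k
d = ln(0.69/0.35) / 0.5 = ln(1.971) / 0.5 = 0.6788 / 0.5 = 1.358 km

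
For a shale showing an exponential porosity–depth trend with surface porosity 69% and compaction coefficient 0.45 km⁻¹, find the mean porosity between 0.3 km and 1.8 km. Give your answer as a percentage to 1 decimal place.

⟨phi⟩ = (1/(d₂−d₁)) ∫ phi₀ e^(−cd) dd = phi₀·(e^(−c·d₁) − e^(−c·d₂)) / (c·(d₂−d₁))
e^(−0.45×0.3) = 0.8737; e^(−0.45×1.8) = 0.4449
⟨phi⟩ = 0.69 × (0.8737 − 0.4449) / (0.45 × 1.5) = 0.69 × 0.6353 = 0.4384

43.8%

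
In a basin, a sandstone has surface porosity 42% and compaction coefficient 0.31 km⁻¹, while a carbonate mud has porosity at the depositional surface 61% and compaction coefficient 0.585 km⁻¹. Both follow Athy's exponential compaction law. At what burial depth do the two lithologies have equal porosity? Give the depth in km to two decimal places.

1.36 km

Set phi₀ₐ e^(−βₐd) = phi₀ᵦ e^(−βᵦd) ⇒ ln(phi₀ₐ/phi₀ᵦ) = (βₐ − βᵦ)·d
d = ln(0.42/0.61) / (0.31 − 0.585) = -0.3732 / -0.275 = 1.357 km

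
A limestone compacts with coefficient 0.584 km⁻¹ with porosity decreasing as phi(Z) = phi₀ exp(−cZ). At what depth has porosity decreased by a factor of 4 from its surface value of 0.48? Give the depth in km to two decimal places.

phi/phi₀ = 1/4 ⇒ exp(−c·Z) = 1/4 ⇒ Z = ln(4) / c
Z = 1.3863 / 0.584 = 2.374 km

2.37 km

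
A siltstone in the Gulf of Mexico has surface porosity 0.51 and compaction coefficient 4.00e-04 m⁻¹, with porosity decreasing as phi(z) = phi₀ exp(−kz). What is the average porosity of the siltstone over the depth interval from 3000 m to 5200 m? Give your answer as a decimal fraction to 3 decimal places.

Working in km (1 km = 1000 m; k in km⁻¹ = k in m⁻¹ × 1000):
⟨phi⟩ = (1/(z₂−z₁)) ∫ phi₀ e^(−kz) dz = phi₀·(e^(−k·z₁) − e^(−k·z₂)) / (k·(z₂−z₁))
e^(−0.4×3) = 0.3012; e^(−0.4×5.2) = 0.1249
⟨phi⟩ = 0.51 × (0.3012 − 0.1249) / (0.4 × 2.2) = 0.51 × 0.2003 = 0.1022

0.102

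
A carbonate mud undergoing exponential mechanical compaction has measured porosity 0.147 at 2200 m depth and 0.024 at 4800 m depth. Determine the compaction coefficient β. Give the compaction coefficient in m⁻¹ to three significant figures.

0.000697 m⁻¹

Working in km (1 km = 1000 m; β in km⁻¹ = β in m⁻¹ × 1000):
Athy: φ(z) = φ₀ e^(−βz) ⇒ φ₁/φ₂ = e^{β(z₂−z₁)} ⇒ β = ln(φ₁/φ₂)/(z₂−z₁)
β = ln(0.147/0.024) / (4.8 − 2.2) = ln(6.125) / 2.6 = 1.8124 / 2.6 = 0.6971 km⁻¹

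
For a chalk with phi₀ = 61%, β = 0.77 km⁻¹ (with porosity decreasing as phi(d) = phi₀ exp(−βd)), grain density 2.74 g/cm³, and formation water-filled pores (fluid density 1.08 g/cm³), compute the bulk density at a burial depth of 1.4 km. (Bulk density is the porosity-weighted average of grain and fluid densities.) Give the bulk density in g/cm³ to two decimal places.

Porosity at depth: phi = 0.61·exp(−0.77×1.4) = 0.61×0.3403 = 0.2076
Bulk density: ρ_b = (1−phi)ρ_g + phi·ρ_f = 0.7924×2.74 + 0.2076×1.08
       = 2.171 + 0.224 = 2.395 g/cm³

2.40 g/cm³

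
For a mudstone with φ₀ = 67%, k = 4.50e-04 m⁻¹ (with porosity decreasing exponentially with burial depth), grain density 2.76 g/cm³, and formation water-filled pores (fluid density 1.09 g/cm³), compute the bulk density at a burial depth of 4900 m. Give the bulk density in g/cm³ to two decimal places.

2.64 g/cm³

Working in km (1 km = 1000 m; k in km⁻¹ = k in m⁻¹ × 1000):
Porosity at depth: φ = 0.67·exp(−0.45×4.9) = 0.67×0.1103 = 0.0739
Bulk density: ρ_b = (1−φ)ρ_g + φ·ρ_f = 0.9261×2.76 + 0.0739×1.09
       = 2.556 + 0.081 = 2.637 g/cm³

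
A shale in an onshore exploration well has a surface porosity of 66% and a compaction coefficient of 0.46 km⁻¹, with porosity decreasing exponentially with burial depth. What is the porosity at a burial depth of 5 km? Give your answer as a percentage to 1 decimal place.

6.6%

n = n₀·exp(−c·Z) = 0.66 × exp(−0.46 × 5) = 0.66 × exp(−2.3)
  = 0.66 × 0.1003 = 0.0662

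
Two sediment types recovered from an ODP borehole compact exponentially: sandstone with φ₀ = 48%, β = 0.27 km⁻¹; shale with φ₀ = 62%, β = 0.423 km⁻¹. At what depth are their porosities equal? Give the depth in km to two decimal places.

1.67 km

Set φ₀ₐ e^(−βₐz) = φ₀ᵦ e^(−βᵦz) ⇒ ln(φ₀ₐ/φ₀ᵦ) = (βₐ − βᵦ)·z
z = ln(0.48/0.62) / (0.27 − 0.423) = -0.2559 / -0.153 = 1.673 km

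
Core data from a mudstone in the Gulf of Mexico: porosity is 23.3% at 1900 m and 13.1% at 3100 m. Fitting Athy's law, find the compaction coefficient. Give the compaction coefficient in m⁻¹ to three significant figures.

Working in km (1 km = 1000 m; β in km⁻¹ = β in m⁻¹ × 1000):
Athy: n(d) = n₀ e^(−βd) ⇒ n₁/n₂ = e^{β(d₂−d₁)} ⇒ β = ln(n₁/n₂)/(d₂−d₁)
β = ln(0.233/0.131) / (3.1 − 1.9) = ln(1.779) / 1.2 = 0.5758 / 1.2 = 0.4799 km⁻¹

0.000480 m⁻¹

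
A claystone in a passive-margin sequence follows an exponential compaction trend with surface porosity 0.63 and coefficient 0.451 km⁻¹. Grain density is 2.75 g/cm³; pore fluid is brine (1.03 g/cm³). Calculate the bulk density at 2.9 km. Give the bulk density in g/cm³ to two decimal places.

Porosity at depth: φ = 0.63·exp(−0.451×2.9) = 0.63×0.2704 = 0.1703
Bulk density: ρ_b = (1−φ)ρ_g + φ·ρ_f = 0.8297×2.75 + 0.1703×1.03
       = 2.282 + 0.175 = 2.457 g/cm³

2.46 g/cm³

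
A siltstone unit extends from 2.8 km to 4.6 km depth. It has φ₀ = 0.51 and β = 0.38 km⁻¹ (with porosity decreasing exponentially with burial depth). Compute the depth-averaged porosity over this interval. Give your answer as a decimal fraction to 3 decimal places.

0.127

⟨φ⟩ = (1/(z₂−z₁)) ∫ φ₀ e^(−βz) dz = φ₀·(e^(−β·z₁) − e^(−β·z₂)) / (β·(z₂−z₁))
e^(−0.38×2.8) = 0.3451; e^(−0.38×4.6) = 0.1741
⟨φ⟩ = 0.51 × (0.3451 − 0.1741) / (0.38 × 1.8) = 0.51 × 0.2499 = 0.1275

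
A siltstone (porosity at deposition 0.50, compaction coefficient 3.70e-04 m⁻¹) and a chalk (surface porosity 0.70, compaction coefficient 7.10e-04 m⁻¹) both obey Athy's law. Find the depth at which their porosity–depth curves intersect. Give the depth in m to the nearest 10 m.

Working in km (1 km = 1000 m; c in km⁻¹ = c in m⁻¹ × 1000):
Set phi₀ₐ e^(−cₐZ) = phi₀ᵦ e^(−cᵦZ) ⇒ ln(phi₀ₐ/phi₀ᵦ) = (cₐ − cᵦ)·Z
Z = ln(0.5/0.7) / (0.37 − 0.71) = -0.3365 / -0.34 = 0.990 km

990 m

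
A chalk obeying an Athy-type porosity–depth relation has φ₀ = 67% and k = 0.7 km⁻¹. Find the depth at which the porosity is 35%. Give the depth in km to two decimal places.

0.93 km

Invert Athy's law: Z = ln(φ₀/φ) / k
Z = ln(0.67/0.35) / 0.7 = ln(1.914) / 0.7 = 0.6493 / 0.7 = 0.928 km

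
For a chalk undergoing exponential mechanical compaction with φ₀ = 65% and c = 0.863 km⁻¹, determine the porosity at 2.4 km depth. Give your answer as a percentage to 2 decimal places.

8.19%

φ = φ₀·exp(−c·z) = 0.65 × exp(−0.863 × 2.4) = 0.65 × exp(−2.071)
  = 0.65 × 0.1260 = 0.0819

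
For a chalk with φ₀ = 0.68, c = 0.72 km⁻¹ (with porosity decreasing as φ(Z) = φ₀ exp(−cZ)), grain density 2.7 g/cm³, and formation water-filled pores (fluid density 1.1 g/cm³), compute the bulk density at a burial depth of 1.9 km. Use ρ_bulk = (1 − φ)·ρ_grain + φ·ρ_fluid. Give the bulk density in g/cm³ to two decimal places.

2.42 g/cm³

Porosity at depth: φ = 0.68·exp(−0.72×1.9) = 0.68×0.2546 = 0.1731
Bulk density: ρ_b = (1−φ)ρ_g + φ·ρ_f = 0.8269×2.7 + 0.1731×1.1
       = 2.233 + 0.190 = 2.423 g/cm³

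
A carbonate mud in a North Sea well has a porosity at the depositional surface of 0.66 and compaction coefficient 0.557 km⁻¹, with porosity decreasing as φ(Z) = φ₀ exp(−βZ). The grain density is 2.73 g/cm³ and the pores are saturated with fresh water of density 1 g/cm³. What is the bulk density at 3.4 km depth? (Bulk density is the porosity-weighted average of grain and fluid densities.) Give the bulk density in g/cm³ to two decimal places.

2.56 g/cm³

Porosity at depth: φ = 0.66·exp(−0.557×3.4) = 0.66×0.1505 = 0.0993
Bulk density: ρ_b = (1−φ)ρ_g + φ·ρ_f = 0.9007×2.73 + 0.0993×1
       = 2.459 + 0.099 = 2.558 g/cm³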